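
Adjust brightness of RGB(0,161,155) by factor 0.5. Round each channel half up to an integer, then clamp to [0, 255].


Multiply each channel by 0.5, round half up, clamp to [0, 255]
R: 0×0.5 = 0
G: 161×0.5 = 80.5 → round → 81
B: 155×0.5 = 77.5 → round → 78
= RGB(0, 81, 78)


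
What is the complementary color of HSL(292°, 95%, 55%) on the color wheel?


Complement = opposite side of color wheel = hue + 180°
H' = (292 + 180) mod 360 = 112°
S and L unchanged.
= HSL(112°, 95%, 55%)


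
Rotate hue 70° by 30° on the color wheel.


New hue = (H + rotation) mod 360
New hue = (70 + 30) mod 360
= 100 mod 360
= 100°


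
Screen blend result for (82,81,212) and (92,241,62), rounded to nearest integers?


Screen: C = 255 - (255-A)×(255-B)/255, rounded to nearest integer
R: 255 - (255-82)×(255-92)/255 = 255 - 28199/255 ≈ 255 - 110.584 = 144.416 → 144
G: 255 - (255-81)×(255-241)/255 = 255 - 2436/255 ≈ 255 - 9.553 = 245.447 → 245
B: 255 - (255-212)×(255-62)/255 = 255 - 8299/255 ≈ 255 - 32.545 = 222.455 → 222
= RGB(144, 245, 222)


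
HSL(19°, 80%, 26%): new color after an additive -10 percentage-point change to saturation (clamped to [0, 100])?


Original S = 80%
Adjustment = -10 percentage points
New S = 80 + (-10) = 70
Clamp to [0, 100] → 70
= HSL(19°, 70%, 26%)


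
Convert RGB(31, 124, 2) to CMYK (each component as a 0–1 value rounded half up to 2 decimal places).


R'=31/255≈0.1216, G'=124/255≈0.4863, B'=2/255≈0.0078
K = 1 - max(R',G',B') = 1 - 124/255 = 131/255 = 0.51372… → 0.51
(1-R'-K)/(1-K) simplifies to (max-R)/max with max = 124:
C = (124-31)/124 = 93/124 = 0.75 → 0.75
M = (124-124)/124 = 0/124 = 0 → 0.00
Y = (124-2)/124 = 122/124 = 0.98387… → 0.98
= CMYK(0.75, 0.00, 0.98, 0.51)


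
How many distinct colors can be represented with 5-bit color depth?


Colors = 2^bits = 2^5
= 32 colors


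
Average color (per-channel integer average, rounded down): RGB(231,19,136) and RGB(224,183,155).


Midpoint: each channel = ⌊(C₁+C₂)/2⌋
R: ⌊(231+224)/2⌋ = 227
G: ⌊(19+183)/2⌋ = 101
B: ⌊(136+155)/2⌋ = 145
= RGB(227, 101, 145)


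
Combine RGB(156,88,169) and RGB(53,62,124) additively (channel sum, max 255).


Additive: each channel = min(255, C₁+C₂)
R: 156+53 = 209 → 209
G: 88+62 = 150 → 150
B: 169+124 = 293 → 255
= RGB(209, 150, 255)


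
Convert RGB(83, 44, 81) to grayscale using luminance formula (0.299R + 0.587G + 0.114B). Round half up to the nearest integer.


Gray = 0.299×R + 0.587×G + 0.114×B
Gray = 0.299×83 + 0.587×44 + 0.114×81
Gray = 24.817 + 25.828 + 9.234
Gray = 59.879 → round half up → 60
Gray = 60


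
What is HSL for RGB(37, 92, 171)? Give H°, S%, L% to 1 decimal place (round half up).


Normalize: R'=37/255≈0.1451, G'=92/255≈0.3608, B'=171/255≈0.6706
Max=171/255, Min=37/255, Δ=Max-Min=134/255
L = (Max+Min)/2 = (171+37)/510 = 208/510 = 0.40784… → L = 40.8%
L ≤ 0.5 → S = Δ/(Max+Min) = 134/(171+37) = 134/208 = 0.64423… → S = 64.4%
(the 1/255 factors cancel in S and H, so raw channel differences can be used)
Max is B' → H = 60 × ((R-G)/Δ + 4) = 60 × ((37-92)/134 + 4)
  -55/134 + 4 = -0.4104… + 4 = 3.5895…
  H = 60 × 3.5895… = 215.373…° → H = 215.4°
= HSL(215.4°, 64.4%, 40.8%)


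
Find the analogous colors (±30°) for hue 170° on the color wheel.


Base hue: 170°
Left analog: (170 - 30) mod 360 = 140°
Right analog: (170 + 30) mod 360 = 200°
Analogous hues = 140° and 200°


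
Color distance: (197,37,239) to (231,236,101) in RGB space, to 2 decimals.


d = √[(R₁-R₂)² + (G₁-G₂)² + (B₁-B₂)²]
d = √[(197-231)² + (37-236)² + (239-101)²]
d = √[1156 + 39601 + 19044]
d = √59801
d ≈ 244.54


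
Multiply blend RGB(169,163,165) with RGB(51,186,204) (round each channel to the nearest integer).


Multiply: C = A×B/255, rounded to nearest integer
R: 169×51/255 = 8619/255 ≈ 33.800 → 34
G: 163×186/255 = 30318/255 ≈ 118.894 → 119
B: 165×204/255 = 33660/255 ≈ 132.000 → 132
= RGB(34, 119, 132)


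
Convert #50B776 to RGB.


50 → 80 (R)
B7 → 183 (G)
76 → 118 (B)
= RGB(80, 183, 118)


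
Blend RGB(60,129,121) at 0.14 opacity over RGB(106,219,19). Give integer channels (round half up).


C = α×F + (1-α)×B, with 1-α = 0.86
R: 0.14×60 + 0.86×106 = 8.40 + 91.16 = 99.56 → 100
G: 0.14×129 + 0.86×219 = 18.06 + 188.34 = 206.40 → 206
B: 0.14×121 + 0.86×19 = 16.94 + 16.34 = 33.28 → 33
= RGB(100, 206, 33)


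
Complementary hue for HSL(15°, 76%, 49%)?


Complement = opposite side of color wheel = hue + 180°
H' = (15 + 180) mod 360 = 195°
S and L unchanged.
= HSL(195°, 76%, 49%)


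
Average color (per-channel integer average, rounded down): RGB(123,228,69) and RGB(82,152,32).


Midpoint: each channel = ⌊(C₁+C₂)/2⌋
R: ⌊(123+82)/2⌋ = 102
G: ⌊(228+152)/2⌋ = 190
B: ⌊(69+32)/2⌋ = 50
= RGB(102, 190, 50)


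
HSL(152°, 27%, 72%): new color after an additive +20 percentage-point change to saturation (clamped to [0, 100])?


Original S = 27%
Adjustment = +20 percentage points
New S = 27 + (20) = 47
Clamp to [0, 100] → 47
= HSL(152°, 47%, 72%)


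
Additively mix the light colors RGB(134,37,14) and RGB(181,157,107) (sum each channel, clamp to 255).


Additive: each channel = min(255, C₁+C₂)
R: 134+181 = 315 → 255
G: 37+157 = 194 → 194
B: 14+107 = 121 → 121
= RGB(255, 194, 121)


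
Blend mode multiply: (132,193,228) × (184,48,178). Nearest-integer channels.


Multiply: C = A×B/255, rounded to nearest integer
R: 132×184/255 = 24288/255 ≈ 95.247 → 95
G: 193×48/255 = 9264/255 ≈ 36.329 → 36
B: 228×178/255 = 40584/255 ≈ 159.153 → 159
= RGB(95, 36, 159)


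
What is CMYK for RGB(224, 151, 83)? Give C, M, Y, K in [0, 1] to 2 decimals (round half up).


R'=224/255≈0.8784, G'=151/255≈0.5922, B'=83/255≈0.3255
K = 1 - max(R',G',B') = 1 - 224/255 = 31/255 = 0.12156… → 0.12
(1-R'-K)/(1-K) simplifies to (max-R)/max with max = 224:
C = (224-224)/224 = 0/224 = 0 → 0.00
M = (224-151)/224 = 73/224 = 0.32589… → 0.33
Y = (224-83)/224 = 141/224 = 0.62946… → 0.63
= CMYK(0.00, 0.33, 0.63, 0.12)


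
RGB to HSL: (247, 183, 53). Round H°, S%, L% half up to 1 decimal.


Normalize: R'=247/255≈0.9686, G'=183/255≈0.7176, B'=53/255≈0.2078
Max=247/255, Min=53/255, Δ=Max-Min=194/255
L = (Max+Min)/2 = (247+53)/510 = 300/510 = 0.58823… → L = 58.8%
L > 0.5 → S = Δ/(2-Max-Min) = 194/(510-247-53) = 194/210 = 0.92380… → S = 92.4%
(the 1/255 factors cancel in S and H, so raw channel differences can be used)
Max is R' → H = 60 × (((G-B)/Δ) mod 6) = 60 × (((183-53)/194) mod 6)
  130/194 = 0.6701…
  H = 60 × 0.6701… = 40.206…° → H = 40.2°
= HSL(40.2°, 92.4%, 58.8%)


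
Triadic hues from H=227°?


Triadic: equally spaced at 120° intervals
H1 = 227°
H2 = (227 + 120) mod 360 = 347°
H3 = (227 + 240) mod 360 = 107°
Triadic = 227°, 347°, 107°


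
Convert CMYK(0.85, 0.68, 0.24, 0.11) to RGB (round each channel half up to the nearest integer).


R = 255 × (1-C) × (1-K) = 255 × 0.15 × 0.89 = 34.0425 → 34
G = 255 × (1-M) × (1-K) = 255 × 0.32 × 0.89 = 72.624 → 73
B = 255 × (1-Y) × (1-K) = 255 × 0.76 × 0.89 = 172.482 → 172
= RGB(34, 73, 172)


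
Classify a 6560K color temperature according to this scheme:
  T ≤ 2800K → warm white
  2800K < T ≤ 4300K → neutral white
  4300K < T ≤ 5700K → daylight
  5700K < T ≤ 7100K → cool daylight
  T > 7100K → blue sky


Temperature: 6560K
5700K < 6560K ≤ 7100K → cool daylight
Classification: cool daylight


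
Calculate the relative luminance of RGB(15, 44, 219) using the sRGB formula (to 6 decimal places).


Linearize each channel (sRGB transfer function): c = v/255; c_lin = c/12.92 if c ≤ 0.04045, else ((c+0.055)/1.055)^2.4
  R: 15/255 ≈ 0.058824 > 0.04045 → ((0.058824+0.055)/1.055)^2.4 ≈ 0.004777
  G: 44/255 ≈ 0.172549 > 0.04045 → ((0.172549+0.055)/1.055)^2.4 ≈ 0.025187
  B: 219/255 ≈ 0.858824 > 0.04045 → ((0.858824+0.055)/1.055)^2.4 ≈ 0.708376
R_lin = 0.004777, G_lin = 0.025187, B_lin = 0.708376
L = 0.2126×R + 0.7152×G + 0.0722×B
L = 0.2126×0.004777 + 0.7152×0.025187 + 0.0722×0.708376
L ≈ 0.070174


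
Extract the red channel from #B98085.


Color: #B98085
R = B9 = 185
G = 80 = 128
B = 85 = 133
Red = 185


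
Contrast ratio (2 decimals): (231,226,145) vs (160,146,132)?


Linearize each sRGB channel c=v/255: c/12.92 if c ≤ 0.04045 else ((c+0.055)/1.055)^2.4
L = 0.2126×R_lin + 0.7152×G_lin + 0.0722×B_lin
Color 1 (231,226,145):
  R=231: 231/255≈0.9059 > 0.04045 → ((0.9059+0.055)/1.055)^2.4 ≈ 0.79910
  G=226: 226/255≈0.8863 > 0.04045 → ((0.8863+0.055)/1.055)^2.4 ≈ 0.76052
  B=145: 145/255≈0.5686 > 0.04045 → ((0.5686+0.055)/1.055)^2.4 ≈ 0.28315
  L1 = 0.2126×0.79910 + 0.7152×0.76052 + 0.0722×0.28315 ≈ 0.73426
Color 2 (160,146,132):
  R=160: 160/255≈0.6275 > 0.04045 → ((0.6275+0.055)/1.055)^2.4 ≈ 0.35153
  G=146: 146/255≈0.5725 > 0.04045 → ((0.5725+0.055)/1.055)^2.4 ≈ 0.28744
  B=132: 132/255≈0.5176 > 0.04045 → ((0.5176+0.055)/1.055)^2.4 ≈ 0.23074
  L2 = 0.2126×0.35153 + 0.7152×0.28744 + 0.0722×0.23074 ≈ 0.29697
Lighter = 0.73426, Darker = 0.29697
Ratio = (L_lighter + 0.05) / (L_darker + 0.05)
Ratio = (0.73426 + 0.05) / (0.29697 + 0.05) = 0.78426 / 0.34697 ≈ 2.2603
Ratio ≈ 2.26:1


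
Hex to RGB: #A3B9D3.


A3 → 163 (R)
B9 → 185 (G)
D3 → 211 (B)
= RGB(163, 185, 211)


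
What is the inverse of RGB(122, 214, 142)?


Invert: (255-R, 255-G, 255-B)
R: 255-122 = 133
G: 255-214 = 41
B: 255-142 = 113
= RGB(133, 41, 113)


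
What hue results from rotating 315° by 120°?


New hue = (H + rotation) mod 360
New hue = (315 + 120) mod 360
= 435 mod 360
= 75°


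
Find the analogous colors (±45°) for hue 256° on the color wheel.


Base hue: 256°
Left analog: (256 - 45) mod 360 = 211°
Right analog: (256 + 45) mod 360 = 301°
Analogous hues = 211° and 301°


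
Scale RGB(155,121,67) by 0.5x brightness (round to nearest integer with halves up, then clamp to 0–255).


Multiply each channel by 0.5, round half up, clamp to [0, 255]
R: 155×0.5 = 77.5 → round → 78
G: 121×0.5 = 60.5 → round → 61
B: 67×0.5 = 33.5 → round → 34
= RGB(78, 61, 34)


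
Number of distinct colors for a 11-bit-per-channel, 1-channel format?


Total bits = 11 bits/channel × 1 channels = 11 bits
Distinct colors = 2^11
= 2,048 colors


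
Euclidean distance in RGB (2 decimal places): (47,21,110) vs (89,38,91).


d = √[(R₁-R₂)² + (G₁-G₂)² + (B₁-B₂)²]
d = √[(47-89)² + (21-38)² + (110-91)²]
d = √[1764 + 289 + 361]
d = √2414
d ≈ 49.13


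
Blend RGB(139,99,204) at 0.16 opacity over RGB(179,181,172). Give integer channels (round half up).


C = α×F + (1-α)×B, with 1-α = 0.84
R: 0.16×139 + 0.84×179 = 22.24 + 150.36 = 172.60 → 173
G: 0.16×99 + 0.84×181 = 15.84 + 152.04 = 167.88 → 168
B: 0.16×204 + 0.84×172 = 32.64 + 144.48 = 177.12 → 177
= RGB(173, 168, 177)


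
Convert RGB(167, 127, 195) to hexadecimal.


R = 167 → A7 (hex)
G = 127 → 7F (hex)
B = 195 → C3 (hex)
Hex = #A77FC3


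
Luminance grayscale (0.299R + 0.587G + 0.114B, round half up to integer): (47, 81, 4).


Gray = 0.299×R + 0.587×G + 0.114×B
Gray = 0.299×47 + 0.587×81 + 0.114×4
Gray = 14.053 + 47.547 + 0.456
Gray = 62.056 → round half up → 62
Gray = 62


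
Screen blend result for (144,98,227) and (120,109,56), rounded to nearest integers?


Screen: C = 255 - (255-A)×(255-B)/255, rounded to nearest integer
R: 255 - (255-144)×(255-120)/255 = 255 - 14985/255 ≈ 255 - 58.765 = 196.235 → 196
G: 255 - (255-98)×(255-109)/255 = 255 - 22922/255 ≈ 255 - 89.890 = 165.110 → 165
B: 255 - (255-227)×(255-56)/255 = 255 - 5572/255 ≈ 255 - 21.851 = 233.149 → 233
= RGB(196, 165, 233)


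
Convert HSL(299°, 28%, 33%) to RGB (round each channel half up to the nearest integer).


H=299°, S=0.28, L=0.33
C = (1-|2L-1|)×S = (1-|-0.34|)×0.28 = 0.1848
H' = H/60 = 299/60 ≈ 4.9833; X = C×(1-|H' mod 2 - 1|) = 0.18172
m = L - C/2 = 0.33 - 0.0924 = 0.2376
Sector ⌊H'⌋ = 4 → (R',G',B') = (0.18172, 0.0, 0.1848)
RGB = ((R'+m)×255, (G'+m)×255, (B'+m)×255) = (106.9266, 60.588, 107.712)
Round half up → RGB(107, 61, 108)


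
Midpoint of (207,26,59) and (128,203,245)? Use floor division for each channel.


Midpoint: each channel = ⌊(C₁+C₂)/2⌋
R: ⌊(207+128)/2⌋ = 167
G: ⌊(26+203)/2⌋ = 114
B: ⌊(59+245)/2⌋ = 152
= RGB(167, 114, 152)


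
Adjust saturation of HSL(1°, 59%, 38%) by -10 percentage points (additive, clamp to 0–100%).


Original S = 59%
Adjustment = -10 percentage points
New S = 59 + (-10) = 49
Clamp to [0, 100] → 49
= HSL(1°, 49%, 38%)


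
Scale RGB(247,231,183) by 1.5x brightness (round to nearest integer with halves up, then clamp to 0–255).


Multiply each channel by 1.5, round half up, clamp to [0, 255]
R: 247×1.5 = 370.5 → round → 371 → clamp → 255
G: 231×1.5 = 346.5 → round → 347 → clamp → 255
B: 183×1.5 = 274.5 → round → 275 → clamp → 255
= RGB(255, 255, 255)


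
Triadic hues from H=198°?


Triadic: equally spaced at 120° intervals
H1 = 198°
H2 = (198 + 120) mod 360 = 318°
H3 = (198 + 240) mod 360 = 78°
Triadic = 198°, 318°, 78°


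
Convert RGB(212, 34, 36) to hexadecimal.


R = 212 → D4 (hex)
G = 34 → 22 (hex)
B = 36 → 24 (hex)
Hex = #D42224


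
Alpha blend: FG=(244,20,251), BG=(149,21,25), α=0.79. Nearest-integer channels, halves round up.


C = α×F + (1-α)×B, with 1-α = 0.21
R: 0.79×244 + 0.21×149 = 192.76 + 31.29 = 224.05 → 224
G: 0.79×20 + 0.21×21 = 15.80 + 4.41 = 20.21 → 20
B: 0.79×251 + 0.21×25 = 198.29 + 5.25 = 203.54 → 204
= RGB(224, 20, 204)


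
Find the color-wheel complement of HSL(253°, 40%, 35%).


Complement = opposite side of color wheel = hue + 180°
H' = (253 + 180) mod 360 = 73°
S and L unchanged.
= HSL(73°, 40%, 35%)


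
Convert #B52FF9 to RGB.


B5 → 181 (R)
2F → 47 (G)
F9 → 249 (B)
= RGB(181, 47, 249)


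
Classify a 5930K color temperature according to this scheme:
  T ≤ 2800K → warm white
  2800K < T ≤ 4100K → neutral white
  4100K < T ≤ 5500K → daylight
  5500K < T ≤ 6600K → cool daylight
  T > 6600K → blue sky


Temperature: 5930K
5500K < 5930K ≤ 6600K → cool daylight
Classification: cool daylight


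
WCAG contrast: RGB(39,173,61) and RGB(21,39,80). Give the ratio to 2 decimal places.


Linearize each sRGB channel c=v/255: c/12.92 if c ≤ 0.04045 else ((c+0.055)/1.055)^2.4
L = 0.2126×R_lin + 0.7152×G_lin + 0.0722×B_lin
Color 1 (39,173,61):
  R=39: 39/255≈0.1529 > 0.04045 → ((0.1529+0.055)/1.055)^2.4 ≈ 0.02029
  G=173: 173/255≈0.6784 > 0.04045 → ((0.6784+0.055)/1.055)^2.4 ≈ 0.41789
  B=61: 61/255≈0.2392 > 0.04045 → ((0.2392+0.055)/1.055)^2.4 ≈ 0.04667
  L1 = 0.2126×0.02029 + 0.7152×0.41789 + 0.0722×0.04667 ≈ 0.30655
Color 2 (21,39,80):
  R=21: 21/255≈0.0824 > 0.04045 → ((0.0824+0.055)/1.055)^2.4 ≈ 0.00750
  G=39: 39/255≈0.1529 > 0.04045 → ((0.1529+0.055)/1.055)^2.4 ≈ 0.02029
  B=80: 80/255≈0.3137 > 0.04045 → ((0.3137+0.055)/1.055)^2.4 ≈ 0.08022
  L2 = 0.2126×0.00750 + 0.7152×0.02029 + 0.0722×0.08022 ≈ 0.02190
Lighter = 0.30655, Darker = 0.02190
Ratio = (L_lighter + 0.05) / (L_darker + 0.05)
Ratio = (0.30655 + 0.05) / (0.02190 + 0.05) = 0.35655 / 0.07190 ≈ 4.9593
Ratio ≈ 4.96:1


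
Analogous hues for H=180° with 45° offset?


Base hue: 180°
Left analog: (180 - 45) mod 360 = 135°
Right analog: (180 + 45) mod 360 = 225°
Analogous hues = 135° and 225°


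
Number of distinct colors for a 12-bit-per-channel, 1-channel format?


Total bits = 12 bits/channel × 1 channels = 12 bits
Distinct colors = 2^12
= 4,096 colors


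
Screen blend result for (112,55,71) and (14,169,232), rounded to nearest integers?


Screen: C = 255 - (255-A)×(255-B)/255, rounded to nearest integer
R: 255 - (255-112)×(255-14)/255 = 255 - 34463/255 ≈ 255 - 135.149 = 119.851 → 120
G: 255 - (255-55)×(255-169)/255 = 255 - 17200/255 ≈ 255 - 67.451 = 187.549 → 188
B: 255 - (255-71)×(255-232)/255 = 255 - 4232/255 ≈ 255 - 16.596 = 238.404 → 238
= RGB(120, 188, 238)


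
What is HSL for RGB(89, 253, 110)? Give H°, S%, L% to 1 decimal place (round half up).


Normalize: R'=89/255≈0.3490, G'=253/255≈0.9922, B'=110/255≈0.4314
Max=253/255, Min=89/255, Δ=Max-Min=164/255
L = (Max+Min)/2 = (253+89)/510 = 342/510 = 0.67058… → L = 67.1%
L > 0.5 → S = Δ/(2-Max-Min) = 164/(510-253-89) = 164/168 = 0.97619… → S = 97.6%
(the 1/255 factors cancel in S and H, so raw channel differences can be used)
Max is G' → H = 60 × ((B-R)/Δ + 2) = 60 × ((110-89)/164 + 2)
  21/164 + 2 = 0.1280… + 2 = 2.1280…
  H = 60 × 2.1280… = 127.682…° → H = 127.7°
= HSL(127.7°, 97.6%, 67.1%)


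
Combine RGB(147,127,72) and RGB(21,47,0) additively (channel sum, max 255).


Additive: each channel = min(255, C₁+C₂)
R: 147+21 = 168 → 168
G: 127+47 = 174 → 174
B: 72+0 = 72 → 72
= RGB(168, 174, 72)


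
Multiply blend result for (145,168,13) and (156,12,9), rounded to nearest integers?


Multiply: C = A×B/255, rounded to nearest integer
R: 145×156/255 = 22620/255 ≈ 88.706 → 89
G: 168×12/255 = 2016/255 ≈ 7.906 → 8
B: 13×9/255 = 117/255 ≈ 0.459 → 0
= RGB(89, 8, 0)


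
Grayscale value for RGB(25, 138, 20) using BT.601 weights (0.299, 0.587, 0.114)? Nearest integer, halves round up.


Gray = 0.299×R + 0.587×G + 0.114×B
Gray = 0.299×25 + 0.587×138 + 0.114×20
Gray = 7.475 + 81.006 + 2.280
Gray = 90.761 → round half up → 91
Gray = 91


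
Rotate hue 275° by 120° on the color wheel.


New hue = (H + rotation) mod 360
New hue = (275 + 120) mod 360
= 395 mod 360
= 35°


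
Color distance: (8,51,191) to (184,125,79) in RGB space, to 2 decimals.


d = √[(R₁-R₂)² + (G₁-G₂)² + (B₁-B₂)²]
d = √[(8-184)² + (51-125)² + (191-79)²]
d = √[30976 + 5476 + 12544]
d = √48996
d ≈ 221.35


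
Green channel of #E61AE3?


Color: #E61AE3
R = E6 = 230
G = 1A = 26
B = E3 = 227
Green = 26


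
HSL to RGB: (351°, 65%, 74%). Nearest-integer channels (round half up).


H=351°, S=0.65, L=0.74
C = (1-|2L-1|)×S = (1-|0.48|)×0.65 = 0.338
H' = H/60 = 351/60 ≈ 5.8500; X = C×(1-|H' mod 2 - 1|) = 0.0507
m = L - C/2 = 0.74 - 0.169 = 0.571
Sector ⌊H'⌋ = 5 → (R',G',B') = (0.338, 0.0, 0.0507)
RGB = ((R'+m)×255, (G'+m)×255, (B'+m)×255) = (231.795, 145.605, 158.5335)
Round half up → RGB(232, 146, 159)


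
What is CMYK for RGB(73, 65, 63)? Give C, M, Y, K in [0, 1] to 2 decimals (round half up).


R'=73/255≈0.2863, G'=65/255≈0.2549, B'=63/255≈0.2471
K = 1 - max(R',G',B') = 1 - 73/255 = 182/255 = 0.71372… → 0.71
(1-R'-K)/(1-K) simplifies to (max-R)/max with max = 73:
C = (73-73)/73 = 0/73 = 0 → 0.00
M = (73-65)/73 = 8/73 = 0.10958… → 0.11
Y = (73-63)/73 = 10/73 = 0.13698… → 0.14
= CMYK(0.00, 0.11, 0.14, 0.71)


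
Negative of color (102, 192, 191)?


Invert: (255-R, 255-G, 255-B)
R: 255-102 = 153
G: 255-192 = 63
B: 255-191 = 64
= RGB(153, 63, 64)


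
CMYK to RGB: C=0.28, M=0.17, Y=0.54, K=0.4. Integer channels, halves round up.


R = 255 × (1-C) × (1-K) = 255 × 0.72 × 0.60 = 110.16 → 110
G = 255 × (1-M) × (1-K) = 255 × 0.83 × 0.60 = 126.99 → 127
B = 255 × (1-Y) × (1-K) = 255 × 0.46 × 0.60 = 70.38 → 70
= RGB(110, 127, 70)


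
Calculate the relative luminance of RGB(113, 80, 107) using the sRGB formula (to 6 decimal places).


Linearize each channel (sRGB transfer function): c = v/255; c_lin = c/12.92 if c ≤ 0.04045, else ((c+0.055)/1.055)^2.4
  R: 113/255 ≈ 0.443137 > 0.04045 → ((0.443137+0.055)/1.055)^2.4 ≈ 0.165132
  G: 80/255 ≈ 0.313725 > 0.04045 → ((0.313725+0.055)/1.055)^2.4 ≈ 0.080220
  B: 107/255 ≈ 0.419608 > 0.04045 → ((0.419608+0.055)/1.055)^2.4 ≈ 0.147027
R_lin = 0.165132, G_lin = 0.080220, B_lin = 0.147027
L = 0.2126×R + 0.7152×G + 0.0722×B
L = 0.2126×0.165132 + 0.7152×0.080220 + 0.0722×0.147027
L ≈ 0.103096


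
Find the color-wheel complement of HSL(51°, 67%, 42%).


Complement = opposite side of color wheel = hue + 180°
H' = (51 + 180) mod 360 = 231°
S and L unchanged.
= HSL(231°, 67%, 42%)


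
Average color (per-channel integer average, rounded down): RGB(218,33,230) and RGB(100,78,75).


Midpoint: each channel = ⌊(C₁+C₂)/2⌋
R: ⌊(218+100)/2⌋ = 159
G: ⌊(33+78)/2⌋ = 55
B: ⌊(230+75)/2⌋ = 152
= RGB(159, 55, 152)


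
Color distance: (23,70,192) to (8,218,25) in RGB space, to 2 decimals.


d = √[(R₁-R₂)² + (G₁-G₂)² + (B₁-B₂)²]
d = √[(23-8)² + (70-218)² + (192-25)²]
d = √[225 + 21904 + 27889]
d = √50018
d ≈ 223.65


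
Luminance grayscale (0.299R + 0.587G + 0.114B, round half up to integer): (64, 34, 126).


Gray = 0.299×R + 0.587×G + 0.114×B
Gray = 0.299×64 + 0.587×34 + 0.114×126
Gray = 19.136 + 19.958 + 14.364
Gray = 53.458 → round half up → 53
Gray = 53


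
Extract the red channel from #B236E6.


Color: #B236E6
R = B2 = 178
G = 36 = 54
B = E6 = 230
Red = 178


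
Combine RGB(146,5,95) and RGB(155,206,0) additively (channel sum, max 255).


Additive: each channel = min(255, C₁+C₂)
R: 146+155 = 301 → 255
G: 5+206 = 211 → 211
B: 95+0 = 95 → 95
= RGB(255, 211, 95)


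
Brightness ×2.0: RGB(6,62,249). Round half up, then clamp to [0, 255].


Multiply each channel by 2.0, round half up, clamp to [0, 255]
R: 6×2.0 = 12
G: 62×2.0 = 124
B: 249×2.0 = 498 → clamp → 255
= RGB(12, 124, 255)


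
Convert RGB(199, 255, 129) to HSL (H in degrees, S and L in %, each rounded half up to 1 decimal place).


Normalize: R'=199/255≈0.7804, G'=255/255≈1.0000, B'=129/255≈0.5059
Max=255/255, Min=129/255, Δ=Max-Min=126/255
L = (Max+Min)/2 = (255+129)/510 = 384/510 = 0.75294… → L = 75.3%
L > 0.5 → S = Δ/(2-Max-Min) = 126/(510-255-129) = 126/126 = 1 → S = 100.0%
(the 1/255 factors cancel in S and H, so raw channel differences can be used)
Max is G' → H = 60 × ((B-R)/Δ + 2) = 60 × ((129-199)/126 + 2)
  -70/126 + 2 = -0.5555… + 2 = 1.4444…
  H = 60 × 1.4444… = 86.666…° → H = 86.7°
= HSL(86.7°, 100.0%, 75.3%)


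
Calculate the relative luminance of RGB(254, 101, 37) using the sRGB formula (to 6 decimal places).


Linearize each channel (sRGB transfer function): c = v/255; c_lin = c/12.92 if c ≤ 0.04045, else ((c+0.055)/1.055)^2.4
  R: 254/255 ≈ 0.996078 > 0.04045 → ((0.996078+0.055)/1.055)^2.4 ≈ 0.991102
  G: 101/255 ≈ 0.396078 > 0.04045 → ((0.396078+0.055)/1.055)^2.4 ≈ 0.130136
  B: 37/255 ≈ 0.145098 > 0.04045 → ((0.145098+0.055)/1.055)^2.4 ≈ 0.018500
R_lin = 0.991102, G_lin = 0.130136, B_lin = 0.018500
L = 0.2126×R + 0.7152×G + 0.0722×B
L = 0.2126×0.991102 + 0.7152×0.130136 + 0.0722×0.018500
L ≈ 0.305118


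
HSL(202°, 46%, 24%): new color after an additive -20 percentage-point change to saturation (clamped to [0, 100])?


Original S = 46%
Adjustment = -20 percentage points
New S = 46 + (-20) = 26
Clamp to [0, 100] → 26
= HSL(202°, 26%, 24%)


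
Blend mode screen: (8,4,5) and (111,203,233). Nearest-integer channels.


Screen: C = 255 - (255-A)×(255-B)/255, rounded to nearest integer
R: 255 - (255-8)×(255-111)/255 = 255 - 35568/255 ≈ 255 - 139.482 = 115.518 → 116
G: 255 - (255-4)×(255-203)/255 = 255 - 13052/255 ≈ 255 - 51.184 = 203.816 → 204
B: 255 - (255-5)×(255-233)/255 = 255 - 5500/255 ≈ 255 - 21.569 = 233.431 → 233
= RGB(116, 204, 233)


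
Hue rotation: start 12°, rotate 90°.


New hue = (H + rotation) mod 360
New hue = (12 + 90) mod 360
= 102 mod 360
= 102°


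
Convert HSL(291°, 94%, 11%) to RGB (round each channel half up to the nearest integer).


H=291°, S=0.94, L=0.11
C = (1-|2L-1|)×S = (1-|-0.78|)×0.94 = 0.2068
H' = H/60 = 291/60 ≈ 4.8500; X = C×(1-|H' mod 2 - 1|) = 0.17578
m = L - C/2 = 0.11 - 0.1034 = 0.0066
Sector ⌊H'⌋ = 4 → (R',G',B') = (0.17578, 0.0, 0.2068)
RGB = ((R'+m)×255, (G'+m)×255, (B'+m)×255) = (46.5069, 1.683, 54.417)
Round half up → RGB(47, 2, 54)


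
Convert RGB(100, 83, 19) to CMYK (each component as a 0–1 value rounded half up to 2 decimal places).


R'=100/255≈0.3922, G'=83/255≈0.3255, B'=19/255≈0.0745
K = 1 - max(R',G',B') = 1 - 100/255 = 155/255 = 0.60784… → 0.61
(1-R'-K)/(1-K) simplifies to (max-R)/max with max = 100:
C = (100-100)/100 = 0/100 = 0 → 0.00
M = (100-83)/100 = 17/100 = 0.17 → 0.17
Y = (100-19)/100 = 81/100 = 0.81 → 0.81
= CMYK(0.00, 0.17, 0.81, 0.61)


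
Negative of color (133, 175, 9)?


Invert: (255-R, 255-G, 255-B)
R: 255-133 = 122
G: 255-175 = 80
B: 255-9 = 246
= RGB(122, 80, 246)


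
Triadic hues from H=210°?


Triadic: equally spaced at 120° intervals
H1 = 210°
H2 = (210 + 120) mod 360 = 330°
H3 = (210 + 240) mod 360 = 90°
Triadic = 210°, 330°, 90°


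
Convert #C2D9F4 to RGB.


C2 → 194 (R)
D9 → 217 (G)
F4 → 244 (B)
= RGB(194, 217, 244)


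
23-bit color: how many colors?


Colors = 2^bits = 2^23
= 8,388,608 colors


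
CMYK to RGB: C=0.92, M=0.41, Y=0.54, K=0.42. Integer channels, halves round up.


R = 255 × (1-C) × (1-K) = 255 × 0.08 × 0.58 = 11.832 → 12
G = 255 × (1-M) × (1-K) = 255 × 0.59 × 0.58 = 87.261 → 87
B = 255 × (1-Y) × (1-K) = 255 × 0.46 × 0.58 = 68.034 → 68
= RGB(12, 87, 68)


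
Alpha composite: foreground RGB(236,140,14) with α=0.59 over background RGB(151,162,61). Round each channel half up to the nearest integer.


C = α×F + (1-α)×B, with 1-α = 0.41
R: 0.59×236 + 0.41×151 = 139.24 + 61.91 = 201.15 → 201
G: 0.59×140 + 0.41×162 = 82.60 + 66.42 = 149.02 → 149
B: 0.59×14 + 0.41×61 = 8.26 + 25.01 = 33.27 → 33
= RGB(201, 149, 33)


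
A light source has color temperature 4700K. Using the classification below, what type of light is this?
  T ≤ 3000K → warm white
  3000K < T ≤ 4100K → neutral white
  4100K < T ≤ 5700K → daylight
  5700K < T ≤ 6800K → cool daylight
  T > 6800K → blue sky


Temperature: 4700K
4100K < 4700K ≤ 5700K → daylight
Classification: daylight


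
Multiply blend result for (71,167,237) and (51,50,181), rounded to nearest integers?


Multiply: C = A×B/255, rounded to nearest integer
R: 71×51/255 = 3621/255 ≈ 14.200 → 14
G: 167×50/255 = 8350/255 ≈ 32.745 → 33
B: 237×181/255 = 42897/255 ≈ 168.224 → 168
= RGB(14, 33, 168)


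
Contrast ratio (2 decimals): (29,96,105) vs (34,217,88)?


Linearize each sRGB channel c=v/255: c/12.92 if c ≤ 0.04045 else ((c+0.055)/1.055)^2.4
L = 0.2126×R_lin + 0.7152×G_lin + 0.0722×B_lin
Color 1 (29,96,105):
  R=29: 29/255≈0.1137 > 0.04045 → ((0.1137+0.055)/1.055)^2.4 ≈ 0.01229
  G=96: 96/255≈0.3765 > 0.04045 → ((0.3765+0.055)/1.055)^2.4 ≈ 0.11697
  B=105: 105/255≈0.4118 > 0.04045 → ((0.4118+0.055)/1.055)^2.4 ≈ 0.14126
  L1 = 0.2126×0.01229 + 0.7152×0.11697 + 0.0722×0.14126 ≈ 0.09647
Color 2 (34,217,88):
  R=34: 34/255≈0.1333 > 0.04045 → ((0.1333+0.055)/1.055)^2.4 ≈ 0.01600
  G=217: 217/255≈0.8510 > 0.04045 → ((0.8510+0.055)/1.055)^2.4 ≈ 0.69387
  B=88: 88/255≈0.3451 > 0.04045 → ((0.3451+0.055)/1.055)^2.4 ≈ 0.09759
  L2 = 0.2126×0.01600 + 0.7152×0.69387 + 0.0722×0.09759 ≈ 0.50670
Lighter = 0.50670, Darker = 0.09647
Ratio = (L_lighter + 0.05) / (L_darker + 0.05)
Ratio = (0.50670 + 0.05) / (0.09647 + 0.05) = 0.55670 / 0.14647 ≈ 3.8008
Ratio ≈ 3.80:1


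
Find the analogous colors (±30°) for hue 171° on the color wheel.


Base hue: 171°
Left analog: (171 - 30) mod 360 = 141°
Right analog: (171 + 30) mod 360 = 201°
Analogous hues = 141° and 201°


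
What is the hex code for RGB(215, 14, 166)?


R = 215 → D7 (hex)
G = 14 → 0E (hex)
B = 166 → A6 (hex)
Hex = #D70EA6


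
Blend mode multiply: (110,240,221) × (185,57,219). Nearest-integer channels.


Multiply: C = A×B/255, rounded to nearest integer
R: 110×185/255 = 20350/255 ≈ 79.804 → 80
G: 240×57/255 = 13680/255 ≈ 53.647 → 54
B: 221×219/255 = 48399/255 ≈ 189.800 → 190
= RGB(80, 54, 190)


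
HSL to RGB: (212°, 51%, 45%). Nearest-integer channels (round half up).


H=212°, S=0.51, L=0.45
C = (1-|2L-1|)×S = (1-|-0.10|)×0.51 = 0.459
H' = H/60 = 212/60 ≈ 3.5333; X = C×(1-|H' mod 2 - 1|) = 0.2142
m = L - C/2 = 0.45 - 0.2295 = 0.2205
Sector ⌊H'⌋ = 3 → (R',G',B') = (0.0, 0.2142, 0.459)
RGB = ((R'+m)×255, (G'+m)×255, (B'+m)×255) = (56.2275, 110.8485, 173.2725)
Round half up → RGB(56, 111, 173)


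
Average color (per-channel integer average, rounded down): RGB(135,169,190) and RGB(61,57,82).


Midpoint: each channel = ⌊(C₁+C₂)/2⌋
R: ⌊(135+61)/2⌋ = 98
G: ⌊(169+57)/2⌋ = 113
B: ⌊(190+82)/2⌋ = 136
= RGB(98, 113, 136)


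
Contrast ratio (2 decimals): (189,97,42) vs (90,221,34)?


Linearize each sRGB channel c=v/255: c/12.92 if c ≤ 0.04045 else ((c+0.055)/1.055)^2.4
L = 0.2126×R_lin + 0.7152×G_lin + 0.0722×B_lin
Color 1 (189,97,42):
  R=189: 189/255≈0.7412 > 0.04045 → ((0.7412+0.055)/1.055)^2.4 ≈ 0.50888
  G=97: 97/255≈0.3804 > 0.04045 → ((0.3804+0.055)/1.055)^2.4 ≈ 0.11954
  B=42: 42/255≈0.1647 > 0.04045 → ((0.1647+0.055)/1.055)^2.4 ≈ 0.02315
  L1 = 0.2126×0.50888 + 0.7152×0.11954 + 0.0722×0.02315 ≈ 0.19535
Color 2 (90,221,34):
  R=90: 90/255≈0.3529 > 0.04045 → ((0.3529+0.055)/1.055)^2.4 ≈ 0.10224
  G=221: 221/255≈0.8667 > 0.04045 → ((0.8667+0.055)/1.055)^2.4 ≈ 0.72306
  B=34: 34/255≈0.1333 > 0.04045 → ((0.1333+0.055)/1.055)^2.4 ≈ 0.01600
  L2 = 0.2126×0.10224 + 0.7152×0.72306 + 0.0722×0.01600 ≈ 0.54002
Lighter = 0.54002, Darker = 0.19535
Ratio = (L_lighter + 0.05) / (L_darker + 0.05)
Ratio = (0.54002 + 0.05) / (0.19535 + 0.05) = 0.59002 / 0.24535 ≈ 2.4048
Ratio ≈ 2.40:1


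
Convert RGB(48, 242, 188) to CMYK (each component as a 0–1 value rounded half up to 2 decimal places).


R'=48/255≈0.1882, G'=242/255≈0.9490, B'=188/255≈0.7373
K = 1 - max(R',G',B') = 1 - 242/255 = 13/255 = 0.05098… → 0.05
(1-R'-K)/(1-K) simplifies to (max-R)/max with max = 242:
C = (242-48)/242 = 194/242 = 0.80165… → 0.80
M = (242-242)/242 = 0/242 = 0 → 0.00
Y = (242-188)/242 = 54/242 = 0.22314… → 0.22
= CMYK(0.80, 0.00, 0.22, 0.05)


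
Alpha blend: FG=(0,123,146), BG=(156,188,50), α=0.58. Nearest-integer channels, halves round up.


C = α×F + (1-α)×B, with 1-α = 0.42
R: 0.58×0 + 0.42×156 = 0.00 + 65.52 = 65.52 → 66
G: 0.58×123 + 0.42×188 = 71.34 + 78.96 = 150.30 → 150
B: 0.58×146 + 0.42×50 = 84.68 + 21.00 = 105.68 → 106
= RGB(66, 150, 106)


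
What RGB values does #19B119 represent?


19 → 25 (R)
B1 → 177 (G)
19 → 25 (B)
= RGB(25, 177, 25)


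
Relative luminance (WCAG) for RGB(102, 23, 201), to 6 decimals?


Linearize each channel (sRGB transfer function): c = v/255; c_lin = c/12.92 if c ≤ 0.04045, else ((c+0.055)/1.055)^2.4
  R: 102/255 ≈ 0.400000 > 0.04045 → ((0.400000+0.055)/1.055)^2.4 ≈ 0.132868
  G: 23/255 ≈ 0.090196 > 0.04045 → ((0.090196+0.055)/1.055)^2.4 ≈ 0.008568
  B: 201/255 ≈ 0.788235 > 0.04045 → ((0.788235+0.055)/1.055)^2.4 ≈ 0.584078
R_lin = 0.132868, G_lin = 0.008568, B_lin = 0.584078
L = 0.2126×R + 0.7152×G + 0.0722×B
L = 0.2126×0.132868 + 0.7152×0.008568 + 0.0722×0.584078
L ≈ 0.076546


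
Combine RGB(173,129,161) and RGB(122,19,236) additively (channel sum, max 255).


Additive: each channel = min(255, C₁+C₂)
R: 173+122 = 295 → 255
G: 129+19 = 148 → 148
B: 161+236 = 397 → 255
= RGB(255, 148, 255)


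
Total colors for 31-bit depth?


Colors = 2^bits = 2^31
= 2,147,483,648 colors


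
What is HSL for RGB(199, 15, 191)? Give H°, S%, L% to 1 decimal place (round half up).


Normalize: R'=199/255≈0.7804, G'=15/255≈0.0588, B'=191/255≈0.7490
Max=199/255, Min=15/255, Δ=Max-Min=184/255
L = (Max+Min)/2 = (199+15)/510 = 214/510 = 0.41960… → L = 42.0%
L ≤ 0.5 → S = Δ/(Max+Min) = 184/(199+15) = 184/214 = 0.85981… → S = 86.0%
(the 1/255 factors cancel in S and H, so raw channel differences can be used)
Max is R' → H = 60 × (((G-B)/Δ) mod 6) = 60 × (((15-191)/184) mod 6)
  (-176)/184 = -0.9565…; negative, so add 6 → 5.0434…
  H = 60 × 5.0434… = 302.608…° → H = 302.6°
= HSL(302.6°, 86.0%, 42.0%)


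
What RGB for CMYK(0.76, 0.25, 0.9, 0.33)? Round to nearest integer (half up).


R = 255 × (1-C) × (1-K) = 255 × 0.24 × 0.67 = 41.004 → 41
G = 255 × (1-M) × (1-K) = 255 × 0.75 × 0.67 = 128.1375 → 128
B = 255 × (1-Y) × (1-K) = 255 × 0.10 × 0.67 = 17.085 → 17
= RGB(41, 128, 17)


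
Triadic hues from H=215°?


Triadic: equally spaced at 120° intervals
H1 = 215°
H2 = (215 + 120) mod 360 = 335°
H3 = (215 + 240) mod 360 = 95°
Triadic = 215°, 335°, 95°


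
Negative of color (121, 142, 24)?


Invert: (255-R, 255-G, 255-B)
R: 255-121 = 134
G: 255-142 = 113
B: 255-24 = 231
= RGB(134, 113, 231)


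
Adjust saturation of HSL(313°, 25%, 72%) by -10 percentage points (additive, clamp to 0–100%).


Original S = 25%
Adjustment = -10 percentage points
New S = 25 + (-10) = 15
Clamp to [0, 100] → 15
= HSL(313°, 15%, 72%)


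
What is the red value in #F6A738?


Color: #F6A738
R = F6 = 246
G = A7 = 167
B = 38 = 56
Red = 246


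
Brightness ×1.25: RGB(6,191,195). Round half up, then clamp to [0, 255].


Multiply each channel by 1.25, round half up, clamp to [0, 255]
R: 6×1.25 = 7.5 → round → 8
G: 191×1.25 = 238.75 → round → 239
B: 195×1.25 = 243.75 → round → 244
= RGB(8, 239, 244)


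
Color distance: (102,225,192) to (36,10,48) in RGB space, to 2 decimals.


d = √[(R₁-R₂)² + (G₁-G₂)² + (B₁-B₂)²]
d = √[(102-36)² + (225-10)² + (192-48)²]
d = √[4356 + 46225 + 20736]
d = √71317
d ≈ 267.05


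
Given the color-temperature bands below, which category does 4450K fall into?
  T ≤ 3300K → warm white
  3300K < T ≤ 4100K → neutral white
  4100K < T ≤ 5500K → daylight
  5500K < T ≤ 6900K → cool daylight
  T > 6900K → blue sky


Temperature: 4450K
4100K < 4450K ≤ 5500K → daylight
Classification: daylight


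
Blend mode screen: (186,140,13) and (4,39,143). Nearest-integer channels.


Screen: C = 255 - (255-A)×(255-B)/255, rounded to nearest integer
R: 255 - (255-186)×(255-4)/255 = 255 - 17319/255 ≈ 255 - 67.918 = 187.082 → 187
G: 255 - (255-140)×(255-39)/255 = 255 - 24840/255 ≈ 255 - 97.412 = 157.588 → 158
B: 255 - (255-13)×(255-143)/255 = 255 - 27104/255 ≈ 255 - 106.290 = 148.710 → 149
= RGB(187, 158, 149)


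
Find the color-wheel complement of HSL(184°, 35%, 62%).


Complement = opposite side of color wheel = hue + 180°
H' = (184 + 180) mod 360 = 4°
S and L unchanged.
= HSL(4°, 35%, 62%)


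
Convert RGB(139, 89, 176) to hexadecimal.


R = 139 → 8B (hex)
G = 89 → 59 (hex)
B = 176 → B0 (hex)
Hex = #8B59B0


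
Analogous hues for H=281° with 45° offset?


Base hue: 281°
Left analog: (281 - 45) mod 360 = 236°
Right analog: (281 + 45) mod 360 = 326°
Analogous hues = 236° and 326°


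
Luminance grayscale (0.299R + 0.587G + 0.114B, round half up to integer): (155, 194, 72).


Gray = 0.299×R + 0.587×G + 0.114×B
Gray = 0.299×155 + 0.587×194 + 0.114×72
Gray = 46.345 + 113.878 + 8.208
Gray = 168.431 → round half up → 168
Gray = 168


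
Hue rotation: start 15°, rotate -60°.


New hue = (H + rotation) mod 360
New hue = (15 -60) mod 360
= -45 mod 360
= 315°


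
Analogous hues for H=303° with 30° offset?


Base hue: 303°
Left analog: (303 - 30) mod 360 = 273°
Right analog: (303 + 30) mod 360 = 333°
Analogous hues = 273° and 333°


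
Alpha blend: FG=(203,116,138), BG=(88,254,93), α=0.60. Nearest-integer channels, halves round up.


C = α×F + (1-α)×B, with 1-α = 0.40
R: 0.60×203 + 0.40×88 = 121.80 + 35.20 = 157.00 → 157
G: 0.60×116 + 0.40×254 = 69.60 + 101.60 = 171.20 → 171
B: 0.60×138 + 0.40×93 = 82.80 + 37.20 = 120.00 → 120
= RGB(157, 171, 120)


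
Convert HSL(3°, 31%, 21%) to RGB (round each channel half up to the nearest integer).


H=3°, S=0.31, L=0.21
C = (1-|2L-1|)×S = (1-|-0.58|)×0.31 = 0.1302
H' = H/60 = 3/60 ≈ 0.0500; X = C×(1-|H' mod 2 - 1|) = 0.00651
m = L - C/2 = 0.21 - 0.0651 = 0.1449
Sector ⌊H'⌋ = 0 → (R',G',B') = (0.1302, 0.00651, 0.0)
RGB = ((R'+m)×255, (G'+m)×255, (B'+m)×255) = (70.1505, 38.60955, 36.9495)
Round half up → RGB(70, 39, 37)


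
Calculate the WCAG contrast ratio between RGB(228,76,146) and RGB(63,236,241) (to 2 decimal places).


Linearize each sRGB channel c=v/255: c/12.92 if c ≤ 0.04045 else ((c+0.055)/1.055)^2.4
L = 0.2126×R_lin + 0.7152×G_lin + 0.0722×B_lin
Color 1 (228,76,146):
  R=228: 228/255≈0.8941 > 0.04045 → ((0.8941+0.055)/1.055)^2.4 ≈ 0.77582
  G=76: 76/255≈0.2980 > 0.04045 → ((0.2980+0.055)/1.055)^2.4 ≈ 0.07227
  B=146: 146/255≈0.5725 > 0.04045 → ((0.5725+0.055)/1.055)^2.4 ≈ 0.28744
  L1 = 0.2126×0.77582 + 0.7152×0.07227 + 0.0722×0.28744 ≈ 0.23738
Color 2 (63,236,241):
  R=63: 63/255≈0.2471 > 0.04045 → ((0.2471+0.055)/1.055)^2.4 ≈ 0.04971
  G=236: 236/255≈0.9255 > 0.04045 → ((0.9255+0.055)/1.055)^2.4 ≈ 0.83880
  B=241: 241/255≈0.9451 > 0.04045 → ((0.9451+0.055)/1.055)^2.4 ≈ 0.87962
  L2 = 0.2126×0.04971 + 0.7152×0.83880 + 0.0722×0.87962 ≈ 0.67399
Lighter = 0.67399, Darker = 0.23738
Ratio = (L_lighter + 0.05) / (L_darker + 0.05)
Ratio = (0.67399 + 0.05) / (0.23738 + 0.05) = 0.72399 / 0.28738 ≈ 2.5192
Ratio ≈ 2.52:1


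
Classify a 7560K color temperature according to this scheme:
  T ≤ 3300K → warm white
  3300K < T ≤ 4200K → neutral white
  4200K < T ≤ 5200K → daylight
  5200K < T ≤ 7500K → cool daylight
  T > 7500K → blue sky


Temperature: 7560K
7560K > 7500K → blue sky
Classification: blue sky


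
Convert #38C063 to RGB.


38 → 56 (R)
C0 → 192 (G)
63 → 99 (B)
= RGB(56, 192, 99)


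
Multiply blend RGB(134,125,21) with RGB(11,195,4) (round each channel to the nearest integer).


Multiply: C = A×B/255, rounded to nearest integer
R: 134×11/255 = 1474/255 ≈ 5.780 → 6
G: 125×195/255 = 24375/255 ≈ 95.588 → 96
B: 21×4/255 = 84/255 ≈ 0.329 → 0
= RGB(6, 96, 0)


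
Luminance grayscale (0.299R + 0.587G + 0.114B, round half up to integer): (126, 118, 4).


Gray = 0.299×R + 0.587×G + 0.114×B
Gray = 0.299×126 + 0.587×118 + 0.114×4
Gray = 37.674 + 69.266 + 0.456
Gray = 107.396 → round half up → 107
Gray = 107


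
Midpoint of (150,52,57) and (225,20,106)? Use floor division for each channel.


Midpoint: each channel = ⌊(C₁+C₂)/2⌋
R: ⌊(150+225)/2⌋ = 187
G: ⌊(52+20)/2⌋ = 36
B: ⌊(57+106)/2⌋ = 81
= RGB(187, 36, 81)


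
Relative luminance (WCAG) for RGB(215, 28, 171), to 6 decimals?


Linearize each channel (sRGB transfer function): c = v/255; c_lin = c/12.92 if c ≤ 0.04045, else ((c+0.055)/1.055)^2.4
  R: 215/255 ≈ 0.843137 > 0.04045 → ((0.843137+0.055)/1.055)^2.4 ≈ 0.679542
  G: 28/255 ≈ 0.109804 > 0.04045 → ((0.109804+0.055)/1.055)^2.4 ≈ 0.011612
  B: 171/255 ≈ 0.670588 > 0.04045 → ((0.670588+0.055)/1.055)^2.4 ≈ 0.407240
R_lin = 0.679542, G_lin = 0.011612, B_lin = 0.407240
L = 0.2126×R + 0.7152×G + 0.0722×B
L = 0.2126×0.679542 + 0.7152×0.011612 + 0.0722×0.407240
L ≈ 0.182179


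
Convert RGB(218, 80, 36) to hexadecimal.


R = 218 → DA (hex)
G = 80 → 50 (hex)
B = 36 → 24 (hex)
Hex = #DA5024


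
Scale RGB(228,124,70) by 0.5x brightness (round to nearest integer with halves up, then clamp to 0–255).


Multiply each channel by 0.5, round half up, clamp to [0, 255]
R: 228×0.5 = 114
G: 124×0.5 = 62
B: 70×0.5 = 35
= RGB(114, 62, 35)
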